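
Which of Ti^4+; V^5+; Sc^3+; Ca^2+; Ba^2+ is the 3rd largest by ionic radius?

Sc^3+

Work out protons and electrons: V^5+ (Z=23, 18 e⁻), Ti^4+ (Z=22, 18 e⁻), Sc^3+ (Z=21, 18 e⁻), Ca^2+ (Z=20, 18 e⁻), Ba^2+ (Z=56, 54 e⁻). V^5+ < Ti^4+ (isoelectronic, higher Z=23 is smaller); Ti^4+ < Sc^3+ (both 18 e⁻, Z=22>21); Sc^3+ < Ca^2+ (isoelectronic, higher Z=21 is smaller); Ca^2+ < Ba^2+ (same group, 2 shells fewer).
Full ascending order: V^5+ < Ti^4+ < Sc^3+ < Ca^2+ < Ba^2+. Counting from the largest, position 3 is Sc^3+.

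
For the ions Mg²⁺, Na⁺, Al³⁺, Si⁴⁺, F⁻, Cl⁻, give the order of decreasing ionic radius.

Cl⁻ > F⁻ > Na⁺ > Mg²⁺ > Al³⁺ > Si⁴⁺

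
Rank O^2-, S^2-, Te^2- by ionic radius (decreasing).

Te^2- > S^2- > O^2-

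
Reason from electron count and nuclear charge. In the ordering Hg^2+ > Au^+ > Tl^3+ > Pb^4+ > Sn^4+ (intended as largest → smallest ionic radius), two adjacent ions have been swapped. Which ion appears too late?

Compare adjacent ions: they are isoelectronic (78 e⁻) and Hg has more protons than Au (80 vs 79), making Hg^2+ smaller — yet in this decreasing list Hg^2+ sits before Au^+. Nothing else is reversed, so Au^+ should move one place to the left.

Au^+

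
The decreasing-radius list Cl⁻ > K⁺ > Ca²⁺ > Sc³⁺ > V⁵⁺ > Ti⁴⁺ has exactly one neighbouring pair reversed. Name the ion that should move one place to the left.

Ti⁴⁺

Compare adjacent ions: both have 18 electrons but Z(V)=23 > Z(Ti)=22, so V⁵⁺ should be the smaller of the two — yet in this decreasing list V⁵⁺ sits before Ti⁴⁺. Nothing else is reversed, so Ti⁴⁺ should move one place to the left.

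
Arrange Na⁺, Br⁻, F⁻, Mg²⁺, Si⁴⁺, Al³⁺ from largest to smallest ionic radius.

First list Z and electron count for each: Si⁴⁺ has 10 e⁻ (Z=14), Al³⁺ has 10 e⁻ (Z=13), Mg²⁺ has 10 e⁻ (Z=12), Na⁺ has 10 e⁻ (Z=11), F⁻ has 10 e⁻ (Z=9), Br⁻ has 36 e⁻ (Z=35). Si⁴⁺ < Al³⁺ (isoelectronic, higher Z=14 is smaller); Al³⁺ < Mg²⁺ (isoelectronic, higher Z=13 is smaller); Mg²⁺ < Na⁺ (both 10 e⁻, Z=12>11); Na⁺ < F⁻ (isoelectronic, higher Z=11 is smaller); F⁻ < Br⁻ (same group, 2 shells fewer).

Br⁻ > F⁻ > Na⁺ > Mg²⁺ > Al³⁺ > Si⁴⁺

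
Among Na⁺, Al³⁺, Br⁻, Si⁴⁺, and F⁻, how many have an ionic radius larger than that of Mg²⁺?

First list Z and electron count for each: Si⁴⁺ has 10 e⁻ (Z=14), Al³⁺ has 10 e⁻ (Z=13), Mg²⁺ has 10 e⁻ (Z=12), Na⁺ has 10 e⁻ (Z=11), F⁻ has 10 e⁻ (Z=9), Br⁻ has 36 e⁻ (Z=35). Si⁴⁺ < Al³⁺ (isoelectronic, higher Z=14 is smaller); Al³⁺ < Mg²⁺ (both 10 e⁻, Z=13>12); Mg²⁺ < Na⁺ (isoelectronic, higher Z=12 is smaller); Na⁺ < F⁻ (both 10 e⁻, Z=11>9); F⁻ < Br⁻ (same group, 2 shells fewer).
Overall: Si⁴⁺ < Al³⁺ < Mg²⁺ < Na⁺ < F⁻ < Br⁻. Mg²⁺ has 2 below it and 3 above. Count: 3.

3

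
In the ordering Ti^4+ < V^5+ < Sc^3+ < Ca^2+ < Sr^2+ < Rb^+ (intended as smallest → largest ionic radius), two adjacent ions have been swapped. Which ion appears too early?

Ti^4+

Compare adjacent ions: V^5+ and Ti^4+ share 18 electrons; the higher nuclear charge on V (Z=23) contracts it more, so V^5+ < Ti^4+ — yet in this increasing list Ti^4+ sits before V^5+. Nothing else is reversed, so Ti^4+ should move one place to the right.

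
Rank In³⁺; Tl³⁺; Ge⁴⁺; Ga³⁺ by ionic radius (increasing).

Ge⁴⁺ < Ga³⁺ < In³⁺ < Tl³⁺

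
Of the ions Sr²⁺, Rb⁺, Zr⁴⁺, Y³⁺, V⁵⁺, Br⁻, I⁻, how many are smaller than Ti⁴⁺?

First list Z and electron count for each: V⁵⁺ (Z=23, 18 e⁻), Ti⁴⁺ (Z=22, 18 e⁻), Zr⁴⁺ (Z=40, 36 e⁻), Y³⁺ (Z=39, 36 e⁻), Sr²⁺ (Z=38, 36 e⁻), Rb⁺ (Z=37, 36 e⁻), Br⁻ (Z=35, 36 e⁻), I⁻ (Z=53, 54 e⁻). V⁵⁺ < Ti⁴⁺ (isoelectronic, higher Z=23 is smaller); Ti⁴⁺ < Zr⁴⁺ (same group, period 4 vs 5); Zr⁴⁺ < Y³⁺ (isoelectronic, higher Z=40 is smaller); Y³⁺ < Sr²⁺ (isoelectronic, higher Z=39 is smaller); Sr²⁺ < Rb⁺ (isoelectronic, higher Z=38 is smaller); Rb⁺ < Br⁻ (isoelectronic, higher Z=37 is smaller); Br⁻ < I⁻ (same group, period 4 vs 5).
Placing each against Ti⁴⁺: smaller — V⁵⁺; larger — Zr⁴⁺, Y³⁺, Sr²⁺, Rb⁺, Br⁻, I⁻. That's 1.

1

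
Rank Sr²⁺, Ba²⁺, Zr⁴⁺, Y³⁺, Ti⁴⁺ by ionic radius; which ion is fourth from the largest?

Electron counts and nuclear charges: Ti⁴⁺: 18 e⁻, Z=22, Zr⁴⁺: 36 e⁻, Z=40, Y³⁺: 36 e⁻, Z=39, Sr²⁺: 36 e⁻, Z=38, Ba²⁺: 54 e⁻, Z=56. Ti⁴⁺ < Zr⁴⁺ (same group, period 4 vs 5); Zr⁴⁺ < Y³⁺ (isoelectronic, higher Z=40 is smaller); Y³⁺ < Sr²⁺ (both 36 e⁻, Z=39>38); Sr²⁺ < Ba²⁺ (same group, 1 shell fewer).
So the order is Ti⁴⁺ < Zr⁴⁺ < Y³⁺ < Sr²⁺ < Ba²⁺; the 4th-largest ion is Zr⁴⁺.

Zr⁴⁺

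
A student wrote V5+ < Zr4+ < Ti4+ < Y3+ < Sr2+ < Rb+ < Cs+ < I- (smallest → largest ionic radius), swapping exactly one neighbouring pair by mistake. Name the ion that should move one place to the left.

The pair Zr4+, Ti4+ is the wrong way round — both in group 4 with the same charge; Ti4+ (period 4) has the smaller radius. All other adjacent pairs agree with periodic trends, so Ti4+ is the misplaced ion.

Ti4+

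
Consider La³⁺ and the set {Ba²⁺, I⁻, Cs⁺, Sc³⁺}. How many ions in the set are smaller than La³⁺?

1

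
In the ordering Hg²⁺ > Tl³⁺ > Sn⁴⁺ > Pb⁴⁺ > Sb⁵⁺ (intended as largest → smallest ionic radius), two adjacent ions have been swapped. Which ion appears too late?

Pb⁴⁺

The pair Sn⁴⁺, Pb⁴⁺ is the wrong way round — Sn⁴⁺ and Pb⁴⁺ are in one column with the same charge; the lighter period-5 ion has one fewer shell and is smaller. All other adjacent pairs agree with periodic trends, so Pb⁴⁺ is the misplaced ion.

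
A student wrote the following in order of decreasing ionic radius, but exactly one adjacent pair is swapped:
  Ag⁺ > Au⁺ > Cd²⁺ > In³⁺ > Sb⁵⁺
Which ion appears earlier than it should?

Ag⁺

Compare adjacent ions: same group and charge — period 5 sits above period 6, so Ag⁺ is smaller — yet in this decreasing list Ag⁺ sits before Au⁺. Nothing else is reversed, so Ag⁺ should move one place to the right.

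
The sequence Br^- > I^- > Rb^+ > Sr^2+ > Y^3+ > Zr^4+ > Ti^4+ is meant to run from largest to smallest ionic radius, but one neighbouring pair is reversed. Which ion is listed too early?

Br^-

Compare adjacent ions: same group and charge — period 4 sits above period 5, so Br^- is smaller — yet in this decreasing list Br^- sits before I^-. Nothing else is reversed, so Br^- should move one place to the right.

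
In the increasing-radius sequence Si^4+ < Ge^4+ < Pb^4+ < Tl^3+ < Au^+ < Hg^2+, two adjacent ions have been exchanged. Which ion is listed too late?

The pair Au^+, Hg^2+ is the wrong way round — they are isoelectronic (78 e⁻) and Hg has more protons than Au (80 vs 79), making Hg^2+ smaller. All other adjacent pairs agree with periodic trends, so Hg^2+ is the misplaced ion.

Hg^2+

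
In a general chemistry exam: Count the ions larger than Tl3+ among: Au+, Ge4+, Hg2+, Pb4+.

2

Electron counts and nuclear charges: Ge4+ has 28 e⁻ (Z=32), Pb4+ has 78 e⁻ (Z=82), Tl3+ has 78 e⁻ (Z=81), Hg2+ has 78 e⁻ (Z=80), Au+ has 78 e⁻ (Z=79). Ge4+ < Pb4+ (same group, period 4 vs 6); Pb4+ < Tl3+ (isoelectronic, higher Z=82 is smaller); Tl3+ < Hg2+ (both 78 e⁻, Z=81>80); Hg2+ < Au+ (isoelectronic, higher Z=80 is smaller).
Ordering all of them (including Tl3+) by radius gives Ge4+ < Pb4+ < Tl3+ < Hg2+ < Au+. Count: 2.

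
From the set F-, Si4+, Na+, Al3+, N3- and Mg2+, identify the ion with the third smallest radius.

Isoelectronic series (10 e⁻ each). Size is set by nuclear charge: more protons means a smaller ion. Si4+ (Z=14), Al3+ (Z=13), Mg2+ (Z=12), Na+ (Z=11), F- (Z=9), N3- (Z=7).
Ordering: Si4+ < Al3+ < Mg2+ < Na+ < F- < N3-. The third smallest is Mg2+.

Mg2+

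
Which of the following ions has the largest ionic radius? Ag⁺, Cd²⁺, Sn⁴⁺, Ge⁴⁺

Ag⁺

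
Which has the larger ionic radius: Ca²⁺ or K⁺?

These species are isoelectronic with 18 electrons. The only difference is the number of protons: Ca²⁺ (Z=20), K⁺ (Z=19). The strongest nuclear pull (Ca²⁺) gives the smallest ion.

K⁺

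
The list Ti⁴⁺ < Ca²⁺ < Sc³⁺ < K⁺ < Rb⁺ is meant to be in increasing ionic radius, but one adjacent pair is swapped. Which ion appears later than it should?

Scanning neighbour by neighbour, only Ca²⁺/Sc³⁺ violates a trend: they are isoelectronic (18 e⁻) and Sc has more protons than Ca (21 vs 20), making Sc³⁺ smaller. That makes Sc³⁺ the one sitting a position late relative to where it belongs.

Sc³⁺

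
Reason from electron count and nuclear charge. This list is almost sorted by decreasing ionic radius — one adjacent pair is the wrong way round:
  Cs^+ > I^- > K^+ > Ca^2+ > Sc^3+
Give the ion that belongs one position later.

Compare adjacent ions: both have 54 electrons but Z(Cs)=55 > Z(I)=53, so Cs^+ should be the smaller of the two — yet in this decreasing list Cs^+ sits before I^-. Nothing else is reversed, so Cs^+ should move one place to the right.

Cs^+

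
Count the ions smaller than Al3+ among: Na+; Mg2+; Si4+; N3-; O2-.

Each ion has 10 electrons. The ranking follows nuclear charge in reverse — greater Z gives a smaller radius. Si4+ (Z=14), Al3+ (Z=13), Mg2+ (Z=12), Na+ (Z=11), O2- (Z=8), N3- (Z=7).
Placing each against Al3+: smaller — Si4+; larger — Mg2+, Na+, O2-, N3-. Count: 1.

1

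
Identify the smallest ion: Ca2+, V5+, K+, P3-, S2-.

V5+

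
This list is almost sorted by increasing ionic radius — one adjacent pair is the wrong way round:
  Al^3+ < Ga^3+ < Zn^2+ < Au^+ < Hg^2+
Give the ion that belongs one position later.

Au^+

Check each adjacent pair. Au^+ and Hg^2+ are reversed: Hg^2+ and Au^+ share 78 electrons; the higher nuclear charge on Hg (Z=80) contracts it more, so Hg^2+ < Au^+. No other neighbouring pair contradicts the periodic trends, so Au^+ is the ion listed too early.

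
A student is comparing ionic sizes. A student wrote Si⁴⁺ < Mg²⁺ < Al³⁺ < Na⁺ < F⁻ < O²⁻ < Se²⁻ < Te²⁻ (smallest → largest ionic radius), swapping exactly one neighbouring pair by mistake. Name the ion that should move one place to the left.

Al³⁺

Scanning neighbour by neighbour, only Mg²⁺/Al³⁺ violates a trend: both have 10 electrons but Z(Al)=13 > Z(Mg)=12, so Al³⁺ should be the smaller of the two. That makes Al³⁺ the one sitting a position late relative to where it belongs.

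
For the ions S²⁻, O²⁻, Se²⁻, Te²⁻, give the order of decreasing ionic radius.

Te²⁻ > Se²⁻ > S²⁻ > O²⁻

These ions sit in one column with identical charge. Each step down the periodic table adds a principal shell, increasing the radius.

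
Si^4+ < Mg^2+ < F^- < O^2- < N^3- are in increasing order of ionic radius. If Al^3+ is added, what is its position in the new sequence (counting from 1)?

All of these have 10 electrons (isoelectronic). With the same electron cloud, the ion with the most protons pulls it in tightest. Nuclear charges: Si^4+ (Z=14), Al^3+ (Z=13), Mg^2+ (Z=12), F^- (Z=9), O^2- (Z=8), N^3- (Z=7). Highest Z is smallest.
Putting Al^3+ in gives Si^4+ < Al^3+ < Mg^2+ < F^- < O^2- < N^3-; it lands at slot 2.

2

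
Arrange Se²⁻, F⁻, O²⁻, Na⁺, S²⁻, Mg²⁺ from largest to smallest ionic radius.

Se²⁻ > S²⁻ > O²⁻ > F⁻ > Na⁺ > Mg²⁺

Tabulating Z and e⁻: Mg²⁺: 10 e⁻, Z=12, Na⁺: 10 e⁻, Z=11, F⁻: 10 e⁻, Z=9, O²⁻: 10 e⁻, Z=8, S²⁻: 18 e⁻, Z=16, Se²⁻: 36 e⁻, Z=34. Mg²⁺ < Na⁺ (isoelectronic, higher Z=12 is smaller); Na⁺ < F⁻ (isoelectronic, higher Z=11 is smaller); F⁻ < O²⁻ (both 10 e⁻, Z=9>8); O²⁻ < S²⁻ (same group, 1 shell fewer); S²⁻ < Se²⁻ (same group, period 3 vs 4).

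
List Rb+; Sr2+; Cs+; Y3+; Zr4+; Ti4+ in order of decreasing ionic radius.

First list Z and electron count for each: Ti4+: 18 e⁻, Z=22, Zr4+: 36 e⁻, Z=40, Y3+: 36 e⁻, Z=39, Sr2+: 36 e⁻, Z=38, Rb+: 36 e⁻, Z=37, Cs+: 54 e⁻, Z=55. Ti4+ < Zr4+ (same group, 1 shell fewer); Zr4+ < Y3+ (both 36 e⁻, Z=40>39); Y3+ < Sr2+ (both 36 e⁻, Z=39>38); Sr2+ < Rb+ (both 36 e⁻, Z=38>37); Rb+ < Cs+ (same group, 1 shell fewer).

Cs+ > Rb+ > Sr2+ > Y3+ > Zr4+ > Ti4+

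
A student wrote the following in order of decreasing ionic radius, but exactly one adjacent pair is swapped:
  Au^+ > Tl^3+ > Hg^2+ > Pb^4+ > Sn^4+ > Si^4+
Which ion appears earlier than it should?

Compare adjacent ions: Tl^3+ and Hg^2+ share 78 electrons; the higher nuclear charge on Tl (Z=81) contracts it more, so Tl^3+ < Hg^2+ — yet in this decreasing list Tl^3+ sits before Hg^2+. Nothing else is reversed, so Tl^3+ should move one place to the right.

Tl^3+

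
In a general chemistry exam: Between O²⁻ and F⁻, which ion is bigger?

These species are isoelectronic with 10 electrons. The only difference is the number of protons: F⁻ (Z=9), O²⁻ (Z=8). The strongest nuclear pull (F⁻) gives the smallest ion.

O²⁻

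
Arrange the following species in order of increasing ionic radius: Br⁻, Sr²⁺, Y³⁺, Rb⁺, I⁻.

Y³⁺ < Sr²⁺ < Rb⁺ < Br⁻ < I⁻

Electron counts and nuclear charges: Y³⁺ has 36 e⁻ (Z=39), Sr²⁺ has 36 e⁻ (Z=38), Rb⁺ has 36 e⁻ (Z=37), Br⁻ has 36 e⁻ (Z=35), I⁻ has 54 e⁻ (Z=53). Y³⁺ < Sr²⁺ (isoelectronic, higher Z=39 is smaller); Sr²⁺ < Rb⁺ (both 36 e⁻, Z=38>37); Rb⁺ < Br⁻ (both 36 e⁻, Z=37>35); Br⁻ < I⁻ (same group, 1 shell fewer).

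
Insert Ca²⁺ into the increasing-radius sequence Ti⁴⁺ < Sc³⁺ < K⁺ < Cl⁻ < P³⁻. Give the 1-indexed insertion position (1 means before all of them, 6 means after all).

All of these have 18 electrons (isoelectronic). With the same electron cloud, the ion with the most protons pulls it in tightest. Nuclear charges: Ti⁴⁺ (Z=22), Sc³⁺ (Z=21), Ca²⁺ (Z=20), K⁺ (Z=19), Cl⁻ (Z=17), P³⁻ (Z=15). Highest Z is smallest.
With Ca²⁺ included the full order is Ti⁴⁺ < Sc³⁺ < Ca²⁺ < K⁺ < Cl⁻ < P³⁻, so it takes position 3.

3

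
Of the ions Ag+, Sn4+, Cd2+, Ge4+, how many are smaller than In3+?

First list Z and electron count for each: Ge4+: 28 e⁻, Z=32, Sn4+: 46 e⁻, Z=50, In3+: 46 e⁻, Z=49, Cd2+: 46 e⁻, Z=48, Ag+: 46 e⁻, Z=47. Ge4+ < Sn4+ (same group, period 4 vs 5); Sn4+ < In3+ (isoelectronic, higher Z=50 is smaller); In3+ < Cd2+ (isoelectronic, higher Z=49 is smaller); Cd2+ < Ag+ (both 46 e⁻, Z=48>47).
Ordering all of them (including In3+) by radius gives Ge4+ < Sn4+ < In3+ < Cd2+ < Ag+. That's 2.

2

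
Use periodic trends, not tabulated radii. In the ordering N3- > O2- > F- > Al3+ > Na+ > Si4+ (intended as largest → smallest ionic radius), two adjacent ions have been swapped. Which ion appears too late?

Na+

Compare adjacent ions: both have 10 electrons but Z(Al)=13 > Z(Na)=11, so Al3+ should be the smaller of the two — yet in this decreasing list Al3+ sits before Na+. Nothing else is reversed, so Na+ should move one place to the left.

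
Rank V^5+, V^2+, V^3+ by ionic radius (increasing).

These are all V ions. Removing more electrons (higher positive charge) pulls the remaining electrons in closer, so V^5+ is smallest and V^2+ is largest.

V^5+ < V^3+ < V^2+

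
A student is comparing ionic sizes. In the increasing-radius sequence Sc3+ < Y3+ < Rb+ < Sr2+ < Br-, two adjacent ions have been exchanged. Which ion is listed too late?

Check each adjacent pair. Rb+ and Sr2+ are reversed: Sr2+ and Rb+ share 36 electrons; the higher nuclear charge on Sr (Z=38) contracts it more, so Sr2+ < Rb+. No other neighbouring pair contradicts the periodic trends, so Sr2+ is the ion listed too late.

Sr2+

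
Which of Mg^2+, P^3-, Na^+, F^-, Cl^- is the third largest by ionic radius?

F^-

Work out protons and electrons: Mg^2+: 10 e⁻, Z=12, Na^+: 10 e⁻, Z=11, F^-: 10 e⁻, Z=9, Cl^-: 18 e⁻, Z=17, P^3-: 18 e⁻, Z=15. Mg^2+ < Na^+ (isoelectronic, higher Z=12 is smaller); Na^+ < F^- (isoelectronic, higher Z=11 is smaller); F^- < Cl^- (same group, 1 shell fewer); Cl^- < P^3- (isoelectronic, higher Z=17 is smaller).
That gives Mg^2+ < Na^+ < F^- < Cl^- < P^3-. From the largest end, number 3 is F^-.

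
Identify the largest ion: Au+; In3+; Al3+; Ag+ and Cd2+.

Tabulating Z and e⁻: Al3+: 10 e⁻, Z=13, In3+: 46 e⁻, Z=49, Cd2+: 46 e⁻, Z=48, Ag+: 46 e⁻, Z=47, Au+: 78 e⁻, Z=79. Al3+ < In3+ (same group, 2 shells fewer); In3+ < Cd2+ (both 46 e⁻, Z=49>48); Cd2+ < Ag+ (both 46 e⁻, Z=48>47); Ag+ < Au+ (same group, period 5 vs 6).

Au+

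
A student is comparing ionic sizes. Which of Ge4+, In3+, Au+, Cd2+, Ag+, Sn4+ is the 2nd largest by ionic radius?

Ag+

First list Z and electron count for each: Ge4+ has 28 e⁻ (Z=32), Sn4+ has 46 e⁻ (Z=50), In3+ has 46 e⁻ (Z=49), Cd2+ has 46 e⁻ (Z=48), Ag+ has 46 e⁻ (Z=47), Au+ has 78 e⁻ (Z=79). Ge4+ < Sn4+ (same group, 1 shell fewer); Sn4+ < In3+ (isoelectronic, higher Z=50 is smaller); In3+ < Cd2+ (both 46 e⁻, Z=49>48); Cd2+ < Ag+ (both 46 e⁻, Z=48>47); Ag+ < Au+ (same group, 1 shell fewer).
Full ascending order: Ge4+ < Sn4+ < In3+ < Cd2+ < Ag+ < Au+. Counting from the largest, position 2 is Ag+.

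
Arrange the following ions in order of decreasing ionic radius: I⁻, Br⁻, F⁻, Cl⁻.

These ions sit in one column with identical charge. Each step down the periodic table adds a principal shell, increasing the radius.

I⁻ > Br⁻ > Cl⁻ > F⁻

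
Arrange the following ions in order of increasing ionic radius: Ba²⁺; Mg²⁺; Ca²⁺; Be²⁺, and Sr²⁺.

All are in the same group with charge +2. Radius grows down the group as n (the outermost shell) increases.

Be²⁺ < Mg²⁺ < Ca²⁺ < Sr²⁺ < Ba²⁺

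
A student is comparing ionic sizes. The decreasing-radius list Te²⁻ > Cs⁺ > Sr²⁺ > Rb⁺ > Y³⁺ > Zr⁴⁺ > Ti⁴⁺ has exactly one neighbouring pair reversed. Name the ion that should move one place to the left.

Rb⁺

Check each adjacent pair. Sr²⁺ and Rb⁺ are reversed: both have 36 electrons but Z(Sr)=38 > Z(Rb)=37, so Sr²⁺ should be the smaller of the two. No other neighbouring pair contradicts the periodic trends, so Rb⁺ is the ion listed too late.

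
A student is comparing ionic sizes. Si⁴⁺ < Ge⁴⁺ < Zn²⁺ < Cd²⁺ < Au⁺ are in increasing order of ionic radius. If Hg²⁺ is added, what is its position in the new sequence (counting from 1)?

Electron counts and nuclear charges: Si⁴⁺ has 10 e⁻ (Z=14), Ge⁴⁺ has 28 e⁻ (Z=32), Zn²⁺ has 28 e⁻ (Z=30), Cd²⁺ has 46 e⁻ (Z=48), Hg²⁺ has 78 e⁻ (Z=80), Au⁺ has 78 e⁻ (Z=79). Si⁴⁺ < Ge⁴⁺ (same group, period 3 vs 4); Ge⁴⁺ < Zn²⁺ (both 28 e⁻, Z=32>30); Zn²⁺ < Cd²⁺ (same group, period 4 vs 5); Cd²⁺ < Hg²⁺ (same group, 1 shell fewer); Hg²⁺ < Au⁺ (both 78 e⁻, Z=80>79).
The complete sequence is Si⁴⁺ < Ge⁴⁺ < Zn²⁺ < Cd²⁺ < Hg²⁺ < Au⁺. Hg²⁺ sits at position 5.

5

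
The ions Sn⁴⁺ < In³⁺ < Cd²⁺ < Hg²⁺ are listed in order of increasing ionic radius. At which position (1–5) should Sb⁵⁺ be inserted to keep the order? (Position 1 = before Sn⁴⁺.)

1

Electron counts and nuclear charges: Sb⁵⁺ has 46 e⁻ (Z=51), Sn⁴⁺ has 46 e⁻ (Z=50), In³⁺ has 46 e⁻ (Z=49), Cd²⁺ has 46 e⁻ (Z=48), Hg²⁺ has 78 e⁻ (Z=80). Sb⁵⁺ < Sn⁴⁺ (isoelectronic, higher Z=51 is smaller); Sn⁴⁺ < In³⁺ (isoelectronic, higher Z=50 is smaller); In³⁺ < Cd²⁺ (both 46 e⁻, Z=49>48); Cd²⁺ < Hg²⁺ (same group, 1 shell fewer).
Putting Sb⁵⁺ in gives Sb⁵⁺ < Sn⁴⁺ < In³⁺ < Cd²⁺ < Hg²⁺; it lands at slot 1.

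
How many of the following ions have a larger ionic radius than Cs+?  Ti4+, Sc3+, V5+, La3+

0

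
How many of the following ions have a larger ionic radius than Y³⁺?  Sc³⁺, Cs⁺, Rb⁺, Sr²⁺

3

Work out protons and electrons: Sc³⁺ (Z=21, 18 e⁻), Y³⁺ (Z=39, 36 e⁻), Sr²⁺ (Z=38, 36 e⁻), Rb⁺ (Z=37, 36 e⁻), Cs⁺ (Z=55, 54 e⁻). Sc³⁺ < Y³⁺ (same group, period 4 vs 5); Y³⁺ < Sr²⁺ (isoelectronic, higher Z=39 is smaller); Sr²⁺ < Rb⁺ (isoelectronic, higher Z=38 is smaller); Rb⁺ < Cs⁺ (same group, 1 shell fewer).
Overall: Sc³⁺ < Y³⁺ < Sr²⁺ < Rb⁺ < Cs⁺. Y³⁺ has 1 below it and 3 above. Count: 3.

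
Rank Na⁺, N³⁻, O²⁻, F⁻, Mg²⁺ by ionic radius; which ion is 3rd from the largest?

F⁻

These species are isoelectronic with 10 electrons. The only difference is the number of protons: Mg²⁺ (Z=12), Na⁺ (Z=11), F⁻ (Z=9), O²⁻ (Z=8), N³⁻ (Z=7). The strongest nuclear pull (Mg²⁺) gives the smallest ion.
Ordering: Mg²⁺ < Na⁺ < F⁻ < O²⁻ < N³⁻. The 3rd largest is F⁻.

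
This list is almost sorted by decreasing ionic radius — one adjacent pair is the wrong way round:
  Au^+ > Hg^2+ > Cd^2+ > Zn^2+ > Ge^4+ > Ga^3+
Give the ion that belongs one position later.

Ge^4+

Scanning neighbour by neighbour, only Ge^4+/Ga^3+ violates a trend: Ge^4+ and Ga^3+ share 28 electrons; the higher nuclear charge on Ge (Z=32) contracts it more, so Ge^4+ < Ga^3+. That makes Ge^4+ the one sitting a position early relative to where it belongs.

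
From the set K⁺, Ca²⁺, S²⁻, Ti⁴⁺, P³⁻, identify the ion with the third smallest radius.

K⁺

Each ion has 18 electrons. The ranking follows nuclear charge in reverse — greater Z gives a smaller radius. Ti⁴⁺ (Z=22), Ca²⁺ (Z=20), K⁺ (Z=19), S²⁻ (Z=16), P³⁻ (Z=15).
Full ascending order: Ti⁴⁺ < Ca²⁺ < K⁺ < S²⁻ < P³⁻. Counting from the smallest, position 3 is K⁺.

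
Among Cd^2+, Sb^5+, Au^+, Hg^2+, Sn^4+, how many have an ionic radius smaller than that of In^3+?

Electron counts and nuclear charges: Sb^5+: 46 e⁻, Z=51, Sn^4+: 46 e⁻, Z=50, In^3+: 46 e⁻, Z=49, Cd^2+: 46 e⁻, Z=48, Hg^2+: 78 e⁻, Z=80, Au^+: 78 e⁻, Z=79. Sb^5+ < Sn^4+ (isoelectronic, higher Z=51 is smaller); Sn^4+ < In^3+ (isoelectronic, higher Z=50 is smaller); In^3+ < Cd^2+ (isoelectronic, higher Z=49 is smaller); Cd^2+ < Hg^2+ (same group, 1 shell fewer); Hg^2+ < Au^+ (isoelectronic, higher Z=80 is smaller).
Placing each against In^3+: smaller — Sb^5+, Sn^4+; larger — Cd^2+, Hg^2+, Au^+. So 2 are smaller.

2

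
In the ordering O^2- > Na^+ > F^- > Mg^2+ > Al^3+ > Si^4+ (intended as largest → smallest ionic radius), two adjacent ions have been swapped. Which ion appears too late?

Scanning neighbour by neighbour, only Na^+/F^- violates a trend: Na^+ and F^- share 10 electrons; the higher nuclear charge on Na (Z=11) contracts it more, so Na^+ < F^-. That makes F^- the one sitting a position late relative to where it belongs.

F^-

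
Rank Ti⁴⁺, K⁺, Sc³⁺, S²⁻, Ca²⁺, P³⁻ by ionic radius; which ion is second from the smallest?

Sc³⁺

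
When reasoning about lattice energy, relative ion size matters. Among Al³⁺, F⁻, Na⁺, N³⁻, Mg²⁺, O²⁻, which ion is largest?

All of these have 10 electrons (isoelectronic). With the same electron cloud, the ion with the most protons pulls it in tightest. Nuclear charges: Al³⁺ (Z=13), Mg²⁺ (Z=12), Na⁺ (Z=11), F⁻ (Z=9), O²⁻ (Z=8), N³⁻ (Z=7). Highest Z is smallest.

N³⁻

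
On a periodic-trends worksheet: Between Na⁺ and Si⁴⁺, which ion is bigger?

Each ion has 10 electrons. The ranking follows nuclear charge in reverse — greater Z gives a smaller radius. Si⁴⁺ (Z=14), Na⁺ (Z=11).

Na⁺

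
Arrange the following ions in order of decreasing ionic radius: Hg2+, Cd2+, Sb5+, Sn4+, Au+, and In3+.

Sb5+ has 46 e⁻ (Z=51), Sn4+ has 46 e⁻ (Z=50), In3+ has 46 e⁻ (Z=49), Cd2+ has 46 e⁻ (Z=48), Hg2+ has 78 e⁻ (Z=80), Au+ has 78 e⁻ (Z=79). Sb5+ < Sn4+ (both 46 e⁻, Z=51>50); Sn4+ < In3+ (isoelectronic, higher Z=50 is smaller); In3+ < Cd2+ (both 46 e⁻, Z=49>48); Cd2+ < Hg2+ (same group, period 5 vs 6); Hg2+ < Au+ (both 78 e⁻, Z=80>79).

Au+ > Hg2+ > Cd2+ > In3+ > Sn4+ > Sb5+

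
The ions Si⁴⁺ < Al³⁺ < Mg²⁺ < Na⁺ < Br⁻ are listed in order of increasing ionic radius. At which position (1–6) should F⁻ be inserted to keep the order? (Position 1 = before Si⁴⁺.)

5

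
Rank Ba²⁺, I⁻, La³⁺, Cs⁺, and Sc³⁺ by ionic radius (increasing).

Tabulating Z and e⁻: Sc³⁺: 18 e⁻, Z=21, La³⁺: 54 e⁻, Z=57, Ba²⁺: 54 e⁻, Z=56, Cs⁺: 54 e⁻, Z=55, I⁻: 54 e⁻, Z=53. Sc³⁺ < La³⁺ (same group, period 4 vs 6); La³⁺ < Ba²⁺ (isoelectronic, higher Z=57 is smaller); Ba²⁺ < Cs⁺ (both 54 e⁻, Z=56>55); Cs⁺ < I⁻ (both 54 e⁻, Z=55>53).

Sc³⁺ < La³⁺ < Ba²⁺ < Cs⁺ < I⁻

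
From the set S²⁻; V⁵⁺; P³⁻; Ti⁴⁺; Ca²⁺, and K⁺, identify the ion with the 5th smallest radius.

These species are isoelectronic with 18 electrons. The only difference is the number of protons: V⁵⁺ (Z=23), Ti⁴⁺ (Z=22), Ca²⁺ (Z=20), K⁺ (Z=19), S²⁻ (Z=16), P³⁻ (Z=15). The strongest nuclear pull (V⁵⁺) gives the smallest ion.
That gives V⁵⁺ < Ti⁴⁺ < Ca²⁺ < K⁺ < S²⁻ < P³⁻. From the smallest end, number 5 is S²⁻.

S²⁻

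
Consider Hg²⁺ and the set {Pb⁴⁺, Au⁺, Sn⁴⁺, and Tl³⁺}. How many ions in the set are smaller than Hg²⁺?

Tabulating Z and e⁻: Sn⁴⁺ (Z=50, 46 e⁻), Pb⁴⁺ (Z=82, 78 e⁻), Tl³⁺ (Z=81, 78 e⁻), Hg²⁺ (Z=80, 78 e⁻), Au⁺ (Z=79, 78 e⁻). Sn⁴⁺ < Pb⁴⁺ (same group, period 5 vs 6); Pb⁴⁺ < Tl³⁺ (isoelectronic, higher Z=82 is smaller); Tl³⁺ < Hg²⁺ (both 78 e⁻, Z=81>80); Hg²⁺ < Au⁺ (both 78 e⁻, Z=80>79).
Ordering all of them (including Hg²⁺) by radius gives Sn⁴⁺ < Pb⁴⁺ < Tl³⁺ < Hg²⁺ < Au⁺. Count: 3.

3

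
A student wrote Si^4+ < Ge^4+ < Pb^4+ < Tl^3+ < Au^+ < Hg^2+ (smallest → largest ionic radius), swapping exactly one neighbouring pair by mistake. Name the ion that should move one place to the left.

Hg^2+

Scanning neighbour by neighbour, only Au^+/Hg^2+ violates a trend: both have 78 electrons but Z(Hg)=80 > Z(Au)=79, so Hg^2+ should be the smaller of the two. That makes Hg^2+ the one sitting a position late relative to where it belongs.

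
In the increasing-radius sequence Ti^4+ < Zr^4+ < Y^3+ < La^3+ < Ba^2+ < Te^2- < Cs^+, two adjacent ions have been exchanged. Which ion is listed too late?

Compare adjacent ions: both have 54 electrons but Z(Cs)=55 > Z(Te)=52, so Cs^+ should be the smaller of the two — yet in this increasing list Te^2- sits before Cs^+. Nothing else is reversed, so Cs^+ should move one place to the left.

Cs^+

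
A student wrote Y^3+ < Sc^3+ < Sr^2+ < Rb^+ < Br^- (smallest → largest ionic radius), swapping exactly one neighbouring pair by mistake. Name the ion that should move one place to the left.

Compare adjacent ions: Sc^3+ and Y^3+ are in one column with the same charge; the lighter period-4 ion has one fewer shell and is smaller — yet in this increasing list Y^3+ sits before Sc^3+. Nothing else is reversed, so Sc^3+ should move one place to the left.

Sc^3+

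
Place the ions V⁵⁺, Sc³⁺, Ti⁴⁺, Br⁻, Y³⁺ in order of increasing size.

First list Z and electron count for each: V⁵⁺: 18 e⁻, Z=23, Ti⁴⁺: 18 e⁻, Z=22, Sc³⁺: 18 e⁻, Z=21, Y³⁺: 36 e⁻, Z=39, Br⁻: 36 e⁻, Z=35. V⁵⁺ < Ti⁴⁺ (both 18 e⁻, Z=23>22); Ti⁴⁺ < Sc³⁺ (isoelectronic, higher Z=22 is smaller); Sc³⁺ < Y³⁺ (same group, period 4 vs 5); Y³⁺ < Br⁻ (isoelectronic, higher Z=39 is smaller).

V⁵⁺ < Ti⁴⁺ < Sc³⁺ < Y³⁺ < Br⁻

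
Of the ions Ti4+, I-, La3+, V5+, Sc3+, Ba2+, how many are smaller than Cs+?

5

First list Z and electron count for each: V5+ (Z=23, 18 e⁻), Ti4+ (Z=22, 18 e⁻), Sc3+ (Z=21, 18 e⁻), La3+ (Z=57, 54 e⁻), Ba2+ (Z=56, 54 e⁻), Cs+ (Z=55, 54 e⁻), I- (Z=53, 54 e⁻). V5+ < Ti4+ (both 18 e⁻, Z=23>22); Ti4+ < Sc3+ (isoelectronic, higher Z=22 is smaller); Sc3+ < La3+ (same group, 2 shells fewer); La3+ < Ba2+ (isoelectronic, higher Z=57 is smaller); Ba2+ < Cs+ (both 54 e⁻, Z=56>55); Cs+ < I- (isoelectronic, higher Z=55 is smaller).
Ordering all of them (including Cs+) by radius gives V5+ < Ti4+ < Sc3+ < La3+ < Ba2+ < Cs+ < I-. Count: 5.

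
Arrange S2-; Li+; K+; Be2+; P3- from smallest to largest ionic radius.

First list Z and electron count for each: Be2+: 2 e⁻, Z=4, Li+: 2 e⁻, Z=3, K+: 18 e⁻, Z=19, S2-: 18 e⁻, Z=16, P3-: 18 e⁻, Z=15. Be2+ < Li+ (isoelectronic, higher Z=4 is smaller); Li+ < K+ (same group, 2 shells fewer); K+ < S2- (both 18 e⁻, Z=19>16); S2- < P3- (both 18 e⁻, Z=16>15).

Be2+ < Li+ < K+ < S2- < P3-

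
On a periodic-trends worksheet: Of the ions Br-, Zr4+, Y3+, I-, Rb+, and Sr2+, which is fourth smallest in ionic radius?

Rb+

First list Z and electron count for each: Zr4+ (Z=40, 36 e⁻), Y3+ (Z=39, 36 e⁻), Sr2+ (Z=38, 36 e⁻), Rb+ (Z=37, 36 e⁻), Br- (Z=35, 36 e⁻), I- (Z=53, 54 e⁻). Zr4+ < Y3+ (both 36 e⁻, Z=40>39); Y3+ < Sr2+ (both 36 e⁻, Z=39>38); Sr2+ < Rb+ (isoelectronic, higher Z=38 is smaller); Rb+ < Br- (isoelectronic, higher Z=37 is smaller); Br- < I- (same group, 1 shell fewer).
Full ascending order: Zr4+ < Y3+ < Sr2+ < Rb+ < Br- < I-. Counting from the smallest, position 4 is Rb+.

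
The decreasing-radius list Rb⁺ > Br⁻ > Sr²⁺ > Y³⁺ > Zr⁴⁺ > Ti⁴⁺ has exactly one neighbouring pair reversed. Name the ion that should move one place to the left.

Br⁻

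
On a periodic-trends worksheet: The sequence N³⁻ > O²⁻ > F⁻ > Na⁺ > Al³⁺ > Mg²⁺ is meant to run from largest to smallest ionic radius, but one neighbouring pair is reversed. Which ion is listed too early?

Al³⁺

Check each adjacent pair. Al³⁺ and Mg²⁺ are reversed: both have 10 electrons but Z(Al)=13 > Z(Mg)=12, so Al³⁺ should be the smaller of the two. No other neighbouring pair contradicts the periodic trends, so Al³⁺ is the ion listed too early.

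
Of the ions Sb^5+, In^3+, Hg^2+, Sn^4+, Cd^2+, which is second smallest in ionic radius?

Work out protons and electrons: Sb^5+: 46 e⁻, Z=51, Sn^4+: 46 e⁻, Z=50, In^3+: 46 e⁻, Z=49, Cd^2+: 46 e⁻, Z=48, Hg^2+: 78 e⁻, Z=80. Sb^5+ < Sn^4+ (isoelectronic, higher Z=51 is smaller); Sn^4+ < In^3+ (both 46 e⁻, Z=50>49); In^3+ < Cd^2+ (isoelectronic, higher Z=49 is smaller); Cd^2+ < Hg^2+ (same group, period 5 vs 6).
Full ascending order: Sb^5+ < Sn^4+ < In^3+ < Cd^2+ < Hg^2+. Counting from the smallest, position 2 is Sn^4+.

Sn^4+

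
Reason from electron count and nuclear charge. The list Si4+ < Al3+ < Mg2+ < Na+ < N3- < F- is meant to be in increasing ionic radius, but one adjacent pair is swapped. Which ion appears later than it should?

F-

Check each adjacent pair. N3- and F- are reversed: F- and N3- share 10 electrons; the higher nuclear charge on F (Z=9) contracts it more, so F- < N3-. No other neighbouring pair contradicts the periodic trends, so F- is the ion listed too late.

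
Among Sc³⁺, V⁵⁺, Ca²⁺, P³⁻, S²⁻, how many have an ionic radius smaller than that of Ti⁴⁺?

1

These species are isoelectronic with 18 electrons. The only difference is the number of protons: V⁵⁺ (Z=23), Ti⁴⁺ (Z=22), Sc³⁺ (Z=21), Ca²⁺ (Z=20), S²⁻ (Z=16), P³⁻ (Z=15). The strongest nuclear pull (V⁵⁺) gives the smallest ion.
Ordering all of them (including Ti⁴⁺) by radius gives V⁵⁺ < Ti⁴⁺ < Sc³⁺ < Ca²⁺ < S²⁻ < P³⁻. Count: 1.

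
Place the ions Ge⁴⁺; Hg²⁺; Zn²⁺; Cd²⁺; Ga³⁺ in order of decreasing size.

Ge⁴⁺: 28 e⁻, Z=32, Ga³⁺: 28 e⁻, Z=31, Zn²⁺: 28 e⁻, Z=30, Cd²⁺: 46 e⁻, Z=48, Hg²⁺: 78 e⁻, Z=80. Ge⁴⁺ < Ga³⁺ (isoelectronic, higher Z=32 is smaller); Ga³⁺ < Zn²⁺ (both 28 e⁻, Z=31>30); Zn²⁺ < Cd²⁺ (same group, 1 shell fewer); Cd²⁺ < Hg²⁺ (same group, 1 shell fewer).

Hg²⁺ > Cd²⁺ > Zn²⁺ > Ga³⁺ > Ge⁴⁺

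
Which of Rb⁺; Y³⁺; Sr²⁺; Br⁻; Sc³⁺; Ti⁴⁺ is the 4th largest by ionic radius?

Y³⁺

Work out protons and electrons: Ti⁴⁺: 18 e⁻, Z=22, Sc³⁺: 18 e⁻, Z=21, Y³⁺: 36 e⁻, Z=39, Sr²⁺: 36 e⁻, Z=38, Rb⁺: 36 e⁻, Z=37, Br⁻: 36 e⁻, Z=35. Ti⁴⁺ < Sc³⁺ (both 18 e⁻, Z=22>21); Sc³⁺ < Y³⁺ (same group, 1 shell fewer); Y³⁺ < Sr²⁺ (both 36 e⁻, Z=39>38); Sr²⁺ < Rb⁺ (both 36 e⁻, Z=38>37); Rb⁺ < Br⁻ (both 36 e⁻, Z=37>35).
That gives Ti⁴⁺ < Sc³⁺ < Y³⁺ < Sr²⁺ < Rb⁺ < Br⁻. From the largest end, number 4 is Y³⁺.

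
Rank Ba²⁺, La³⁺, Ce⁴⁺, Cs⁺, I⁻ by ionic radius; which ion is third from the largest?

Ba²⁺

All of these have 54 electrons (isoelectronic). With the same electron cloud, the ion with the most protons pulls it in tightest. Nuclear charges: Ce⁴⁺ (Z=58), La³⁺ (Z=57), Ba²⁺ (Z=56), Cs⁺ (Z=55), I⁻ (Z=53). Highest Z is smallest.
That gives Ce⁴⁺ < La³⁺ < Ba²⁺ < Cs⁺ < I⁻. From the largest end, number 3 is Ba²⁺.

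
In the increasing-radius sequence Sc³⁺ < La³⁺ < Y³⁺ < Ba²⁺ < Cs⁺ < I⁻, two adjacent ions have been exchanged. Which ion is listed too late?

Y³⁺

Compare adjacent ions: Y³⁺ and La³⁺ are in one column with the same charge; the lighter period-5 ion has one fewer shell and is smaller — yet in this increasing list La³⁺ sits before Y³⁺. Nothing else is reversed, so Y³⁺ should move one place to the left.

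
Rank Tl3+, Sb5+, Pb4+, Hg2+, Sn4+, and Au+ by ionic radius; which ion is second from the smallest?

Tabulating Z and e⁻: Sb5+ (Z=51, 46 e⁻), Sn4+ (Z=50, 46 e⁻), Pb4+ (Z=82, 78 e⁻), Tl3+ (Z=81, 78 e⁻), Hg2+ (Z=80, 78 e⁻), Au+ (Z=79, 78 e⁻). Sb5+ < Sn4+ (isoelectronic, higher Z=51 is smaller); Sn4+ < Pb4+ (same group, period 5 vs 6); Pb4+ < Tl3+ (both 78 e⁻, Z=82>81); Tl3+ < Hg2+ (isoelectronic, higher Z=81 is smaller); Hg2+ < Au+ (isoelectronic, higher Z=80 is smaller).
That gives Sb5+ < Sn4+ < Pb4+ < Tl3+ < Hg2+ < Au+. From the smallest end, number 2 is Sn4+.

Sn4+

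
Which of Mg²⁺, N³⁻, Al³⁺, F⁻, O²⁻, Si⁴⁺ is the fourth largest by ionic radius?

Mg²⁺

Each ion has 10 electrons. The ranking follows nuclear charge in reverse — greater Z gives a smaller radius. Si⁴⁺ (Z=14), Al³⁺ (Z=13), Mg²⁺ (Z=12), F⁻ (Z=9), O²⁻ (Z=8), N³⁻ (Z=7).
So the order is Si⁴⁺ < Al³⁺ < Mg²⁺ < F⁻ < O²⁻ < N³⁻; the 4th-largest ion is Mg²⁺.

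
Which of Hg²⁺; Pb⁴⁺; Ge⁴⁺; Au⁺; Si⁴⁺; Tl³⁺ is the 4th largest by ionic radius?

Work out protons and electrons: Si⁴⁺: 10 e⁻, Z=14, Ge⁴⁺: 28 e⁻, Z=32, Pb⁴⁺: 78 e⁻, Z=82, Tl³⁺: 78 e⁻, Z=81, Hg²⁺: 78 e⁻, Z=80, Au⁺: 78 e⁻, Z=79. Si⁴⁺ < Ge⁴⁺ (same group, 1 shell fewer); Ge⁴⁺ < Pb⁴⁺ (same group, 2 shells fewer); Pb⁴⁺ < Tl³⁺ (both 78 e⁻, Z=82>81); Tl³⁺ < Hg²⁺ (both 78 e⁻, Z=81>80); Hg²⁺ < Au⁺ (both 78 e⁻, Z=80>79).
Ordering: Si⁴⁺ < Ge⁴⁺ < Pb⁴⁺ < Tl³⁺ < Hg²⁺ < Au⁺. The 4th largest is Pb⁴⁺.

Pb⁴⁺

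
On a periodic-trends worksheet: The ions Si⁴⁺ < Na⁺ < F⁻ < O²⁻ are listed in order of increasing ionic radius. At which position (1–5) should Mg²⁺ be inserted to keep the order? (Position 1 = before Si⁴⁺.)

2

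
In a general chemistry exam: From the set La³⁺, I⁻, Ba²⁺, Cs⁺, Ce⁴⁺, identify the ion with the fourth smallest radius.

These species are isoelectronic with 54 electrons. The only difference is the number of protons: Ce⁴⁺ (Z=58), La³⁺ (Z=57), Ba²⁺ (Z=56), Cs⁺ (Z=55), I⁻ (Z=53). The strongest nuclear pull (Ce⁴⁺) gives the smallest ion.
That gives Ce⁴⁺ < La³⁺ < Ba²⁺ < Cs⁺ < I⁻. From the smallest end, number 4 is Cs⁺.

Cs⁺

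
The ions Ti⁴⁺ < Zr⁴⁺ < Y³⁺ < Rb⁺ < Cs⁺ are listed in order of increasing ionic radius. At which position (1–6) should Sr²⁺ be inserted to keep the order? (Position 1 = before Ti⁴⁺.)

Electron counts and nuclear charges: Ti⁴⁺: 18 e⁻, Z=22, Zr⁴⁺: 36 e⁻, Z=40, Y³⁺: 36 e⁻, Z=39, Sr²⁺: 36 e⁻, Z=38, Rb⁺: 36 e⁻, Z=37, Cs⁺: 54 e⁻, Z=55. Ti⁴⁺ < Zr⁴⁺ (same group, 1 shell fewer); Zr⁴⁺ < Y³⁺ (both 36 e⁻, Z=40>39); Y³⁺ < Sr²⁺ (both 36 e⁻, Z=39>38); Sr²⁺ < Rb⁺ (isoelectronic, higher Z=38 is smaller); Rb⁺ < Cs⁺ (same group, 1 shell fewer).
With Sr²⁺ included the full order is Ti⁴⁺ < Zr⁴⁺ < Y³⁺ < Sr²⁺ < Rb⁺ < Cs⁺, so it takes position 4.

4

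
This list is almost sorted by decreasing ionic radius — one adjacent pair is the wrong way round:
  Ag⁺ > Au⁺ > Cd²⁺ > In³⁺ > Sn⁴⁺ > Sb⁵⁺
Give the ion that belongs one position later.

Ag⁺

Compare adjacent ions: Ag⁺ and Au⁺ are in one column with the same charge; the lighter period-5 ion has one fewer shell and is smaller — yet in this decreasing list Ag⁺ sits before Au⁺. Nothing else is reversed, so Ag⁺ should move one place to the right.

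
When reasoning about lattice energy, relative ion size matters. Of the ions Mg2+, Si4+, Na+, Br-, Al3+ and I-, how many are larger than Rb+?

2

Tabulating Z and e⁻: Si4+ has 10 e⁻ (Z=14), Al3+ has 10 e⁻ (Z=13), Mg2+ has 10 e⁻ (Z=12), Na+ has 10 e⁻ (Z=11), Rb+ has 36 e⁻ (Z=37), Br- has 36 e⁻ (Z=35), I- has 54 e⁻ (Z=53). Si4+ < Al3+ (isoelectronic, higher Z=14 is smaller); Al3+ < Mg2+ (isoelectronic, higher Z=13 is smaller); Mg2+ < Na+ (isoelectronic, higher Z=12 is smaller); Na+ < Rb+ (same group, 2 shells fewer); Rb+ < Br- (both 36 e⁻, Z=37>35); Br- < I- (same group, 1 shell fewer).
Overall: Si4+ < Al3+ < Mg2+ < Na+ < Rb+ < Br- < I-. Rb+ has 4 below it and 2 above. Count: 2.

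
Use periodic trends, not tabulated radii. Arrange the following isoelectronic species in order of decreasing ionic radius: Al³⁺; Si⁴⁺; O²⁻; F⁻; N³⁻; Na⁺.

N³⁻ > O²⁻ > F⁻ > Na⁺ > Al³⁺ > Si⁴⁺

These species are isoelectronic with 10 electrons. The only difference is the number of protons: Si⁴⁺ (Z=14), Al³⁺ (Z=13), Na⁺ (Z=11), F⁻ (Z=9), O²⁻ (Z=8), N³⁻ (Z=7). The strongest nuclear pull (Si⁴⁺) gives the smallest ion.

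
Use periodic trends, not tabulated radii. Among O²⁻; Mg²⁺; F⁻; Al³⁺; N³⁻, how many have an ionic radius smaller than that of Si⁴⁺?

These species are isoelectronic with 10 electrons. The only difference is the number of protons: Si⁴⁺ (Z=14), Al³⁺ (Z=13), Mg²⁺ (Z=12), F⁻ (Z=9), O²⁻ (Z=8), N³⁻ (Z=7). The strongest nuclear pull (Si⁴⁺) gives the smallest ion.
Relative to Si⁴⁺, the ions that are smaller are none. So 0 are smaller.

0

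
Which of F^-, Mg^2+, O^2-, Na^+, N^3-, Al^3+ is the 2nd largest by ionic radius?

O^2-

These species are isoelectronic with 10 electrons. The only difference is the number of protons: Al^3+ (Z=13), Mg^2+ (Z=12), Na^+ (Z=11), F^- (Z=9), O^2- (Z=8), N^3- (Z=7). The strongest nuclear pull (Al^3+) gives the smallest ion.
Full ascending order: Al^3+ < Mg^2+ < Na^+ < F^- < O^2- < N^3-. Counting from the largest, position 2 is O^2-.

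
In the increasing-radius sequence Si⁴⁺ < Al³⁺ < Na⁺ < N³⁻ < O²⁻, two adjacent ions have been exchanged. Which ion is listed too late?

The pair N³⁻, O²⁻ is the wrong way round — both have 10 electrons but Z(O)=8 > Z(N)=7, so O²⁻ should be the smaller of the two. All other adjacent pairs agree with periodic trends, so O²⁻ is the misplaced ion.

O²⁻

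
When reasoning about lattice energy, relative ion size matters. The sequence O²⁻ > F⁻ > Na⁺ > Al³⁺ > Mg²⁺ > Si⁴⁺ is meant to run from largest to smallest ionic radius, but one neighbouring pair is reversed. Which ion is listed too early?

Al³⁺

Compare adjacent ions: Al³⁺ and Mg²⁺ share 10 electrons; the higher nuclear charge on Al (Z=13) contracts it more, so Al³⁺ < Mg²⁺ — yet in this decreasing list Al³⁺ sits before Mg²⁺. Nothing else is reversed, so Al³⁺ should move one place to the right.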